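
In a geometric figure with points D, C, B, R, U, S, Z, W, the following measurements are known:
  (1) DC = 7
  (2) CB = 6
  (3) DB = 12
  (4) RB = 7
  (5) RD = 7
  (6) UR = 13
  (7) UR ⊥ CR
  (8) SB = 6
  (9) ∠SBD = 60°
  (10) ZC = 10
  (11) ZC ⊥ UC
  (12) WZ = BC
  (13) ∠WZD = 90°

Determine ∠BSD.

Step 1: By the law of cosines on triangle SBD: SD² = 6² + 12² − 2·6·12·cos(60°) = 108, so SD = 6·√3.
Step 2: By the inverse law of cosines on triangle BSD: cos(∠BSD) = (6² + (6·√3)² − 12²) / (2·6·6·√3) = 0/124.71 = 0, so ∠BSD = 90°.

Therefore, the measure of angle ∠BSD = 90°.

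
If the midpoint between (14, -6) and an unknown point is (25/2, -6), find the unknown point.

Using the midpoint formula: M = ((x1 + x2)/2, (y1 + y2)/2)
We know M = (25/2, -6) and D = (14, -6)
For x: 25/2 = (14 + x2)/2, so x2 = 2*25/2 - 14 = 11
For y: -6 = (-6 + y2)/2, so y2 = 2*-6 - -6 = -6
C = (11, -6)

(11, -6)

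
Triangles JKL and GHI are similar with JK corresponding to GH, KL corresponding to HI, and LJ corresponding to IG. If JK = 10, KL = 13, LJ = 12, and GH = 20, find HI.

k = 20/10 = 2. HI = 2 * 13 = 26.

26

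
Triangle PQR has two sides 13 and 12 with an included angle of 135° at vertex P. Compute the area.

Area = (1/2) * PQ * PR * sin(P)
Area = (1/2) * 13 * 12 * sin(135°)
Area = (1/2) * 13 * 12 * sqrt(2)/2
Area = 39*sqrt(2)

39*sqrt(2)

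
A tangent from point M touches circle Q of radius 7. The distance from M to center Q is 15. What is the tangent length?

Let T be the point of tangency. Then QT ⊥ MT (radius ⊥ tangent).
In right triangle QTM: QM² = QT² + MT²
15² = 7² + MT²
MT² = 176, MT = 4*sqrt(11)

4*sqrt(11)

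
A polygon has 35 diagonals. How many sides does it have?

Using d = n(n - 3)/2, we solve 35 = n(n - 3)/2.
So n(n - 3) = 70.
Testing n = 10: 10 * 7 = 70 = 70. Correct.
The polygon has 10 sides.

10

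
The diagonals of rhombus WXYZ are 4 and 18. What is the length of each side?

The diagonals of a rhombus bisect each other at right angles.
Half-diagonals: 4/2 = 2 and 18/2 = 9
side = sqrt(2^2 + 9^2)
side = sqrt(4 + 81)
side = sqrt(85)

sqrt(85)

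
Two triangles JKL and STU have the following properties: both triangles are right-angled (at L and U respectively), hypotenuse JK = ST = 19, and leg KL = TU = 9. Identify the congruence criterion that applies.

The given information provides:
both triangles are right-angled (at L and U respectively), hypotenuse JK = ST = 19, and leg KL = TU = 9
This matches the HL congruence theorem.
The hypotenuse and one leg of two right triangles are equal (Hypotenuse-Leg).

HL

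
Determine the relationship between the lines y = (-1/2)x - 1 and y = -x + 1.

Slope of line 1: m1 = -1/2
Slope of line 2: m2 = -1
m1 != m2 and m1*m2 = 1/2 != -1. Neither.

Neither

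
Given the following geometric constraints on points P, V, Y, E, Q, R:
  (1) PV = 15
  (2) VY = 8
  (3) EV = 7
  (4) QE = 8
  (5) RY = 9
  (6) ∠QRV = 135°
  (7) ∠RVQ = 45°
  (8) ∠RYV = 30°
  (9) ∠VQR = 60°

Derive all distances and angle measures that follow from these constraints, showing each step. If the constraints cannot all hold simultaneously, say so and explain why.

These constraints are not satisfiable: (6), (7) and (9) are the three interior angles of triangle QRV, which must sum to 180°, but 135° + 45° + 60° = 240°. No planar figure meets all of them, so nothing further can be derived.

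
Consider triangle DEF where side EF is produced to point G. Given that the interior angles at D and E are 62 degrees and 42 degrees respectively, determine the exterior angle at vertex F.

The interior angle at F is 180 - 62 - 42 = 76 degrees.
The exterior angle and interior angle at F are supplementary:
Exterior angle = 180 - 76 = 104 degrees.

104 degrees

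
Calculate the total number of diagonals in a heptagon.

The number of diagonals in an n-gon is n(n - 3)/2.
For n = 7: 7(7 - 3)/2 = 7 × 4 / 2 = 14.

14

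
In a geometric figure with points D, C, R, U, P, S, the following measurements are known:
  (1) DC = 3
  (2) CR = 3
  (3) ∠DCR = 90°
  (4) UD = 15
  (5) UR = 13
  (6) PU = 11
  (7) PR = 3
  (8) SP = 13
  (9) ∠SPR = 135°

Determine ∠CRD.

Step 1: By the law of cosines on triangle RCD: RD² = 3² + 3² − 2·3·3·cos(90°) = 18, so RD = 3·√2.
Step 2: By the inverse law of cosines on triangle CRD: cos(∠CRD) = (3² + (3·√2)² − 3²) / (2·3·3·√2) = 18/25.46 = 0.7071, so ∠CRD = 45°.

Therefore, the measure of angle ∠CRD = 45°.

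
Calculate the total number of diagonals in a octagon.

Total line segments between 8 vertices = C(8,2) = 28.
Subtract the 8 sides: 28 - 8 = 20 diagonals.

20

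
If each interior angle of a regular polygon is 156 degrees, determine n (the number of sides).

Each interior angle of a regular n-gon is (n - 2) * 180 / n.
Setting this equal to 156:
(n - 2) * 180 / n = 156
Each exterior angle = 180 - 156 = 24 degrees.
Since exterior angles sum to 360: n = 360 / 24 = 15.

15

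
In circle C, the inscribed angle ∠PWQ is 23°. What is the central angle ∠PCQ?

By the inscribed angle theorem, the central angle is twice the inscribed angle.
Central angle = 2 × 23° = 46°

46°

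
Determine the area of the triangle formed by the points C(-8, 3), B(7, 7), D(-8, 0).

The Shoelace formula computes the area from vertex coordinates by summing cross products.
For vertices (-8,3), (7,7), (-8,0):
Signed sum = -8*7 - 7*3 + 7*0 - -8*7 + -8*3 - -8*0
= -77 + 56 + -24 = -45
Area = (1/2)|-45| = 45/2.

45/2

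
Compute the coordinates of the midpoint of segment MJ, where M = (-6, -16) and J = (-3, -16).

M = ((x₁ + x₂)/2, (y₁ + y₂)/2)
= ((-6 + -3)/2, (-16 + -16)/2)
= (-9/2, -32/2) = (-9/2, -16)

(-9/2, -16)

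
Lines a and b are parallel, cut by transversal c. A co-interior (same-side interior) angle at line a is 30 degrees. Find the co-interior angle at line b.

Co-interior (same-side interior) angles are between the parallel lines on the same side of the transversal.
Unlike corresponding or alternate interior angles, they are supplementary rather than equal.
So the angle = 180 - 30 = 150 degrees.

150 degrees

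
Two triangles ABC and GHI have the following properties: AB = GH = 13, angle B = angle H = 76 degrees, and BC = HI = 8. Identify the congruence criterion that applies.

The given information matches SAS: Two pairs of corresponding sides and the included angle are equal (Side-Angle-Side).

SAS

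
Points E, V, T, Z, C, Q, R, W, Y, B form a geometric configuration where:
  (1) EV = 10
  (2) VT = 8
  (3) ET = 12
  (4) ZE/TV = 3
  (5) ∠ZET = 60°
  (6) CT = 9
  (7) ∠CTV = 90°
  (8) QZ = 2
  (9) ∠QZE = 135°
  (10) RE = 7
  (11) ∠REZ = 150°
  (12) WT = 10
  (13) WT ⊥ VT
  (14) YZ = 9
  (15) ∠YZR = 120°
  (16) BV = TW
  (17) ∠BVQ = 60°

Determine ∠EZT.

From the given relations: ZE = 3·TV = 3·8 = 24.
Step 1: By the law of cosines on triangle ZET: ZT² = 24² + 12² − 2·24·12·cos(60°) = 432, so ZT = 12·√3.
Step 2: By the inverse law of cosines on triangle EZT: cos(∠EZT) = (24² + (12·√3)² − 12²) / (2·24·12·√3) = 864/997.66 = 0.866, so ∠EZT = 30°.

Therefore, the measure of angle ∠EZT = 30°.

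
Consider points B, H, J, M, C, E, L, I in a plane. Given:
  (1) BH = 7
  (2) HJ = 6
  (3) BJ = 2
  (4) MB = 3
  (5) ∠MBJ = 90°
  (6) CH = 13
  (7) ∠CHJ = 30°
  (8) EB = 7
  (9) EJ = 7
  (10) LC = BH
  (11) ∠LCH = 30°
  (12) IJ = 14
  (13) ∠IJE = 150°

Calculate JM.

Step 1: By the law of cosines on triangle JBM: JM² = 2² + 3² − 2·2·3·cos(90°) = 13, so JM = √13.

Therefore, the length of JM = √13.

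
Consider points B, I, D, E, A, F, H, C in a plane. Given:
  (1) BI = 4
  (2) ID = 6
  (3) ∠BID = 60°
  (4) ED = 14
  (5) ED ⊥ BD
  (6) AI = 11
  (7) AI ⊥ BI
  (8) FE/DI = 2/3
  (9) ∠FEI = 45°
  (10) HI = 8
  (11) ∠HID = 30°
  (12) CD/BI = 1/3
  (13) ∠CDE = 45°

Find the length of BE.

Step 1: By the law of cosines on triangle BID: BD² = 4² + 6² − 2·4·6·cos(60°) = 28, so BD = 2·√7.
Step 2: By the law of cosines on triangle BDE: BE² = (2·√7)² + 14² − 2·2·√7·14·cos(90°) = 224, so BE = 4·√14.

Therefore, the length of BE = 4·√14.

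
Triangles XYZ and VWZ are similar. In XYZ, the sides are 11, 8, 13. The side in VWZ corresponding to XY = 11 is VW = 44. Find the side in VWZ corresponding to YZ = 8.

Similar triangles have proportional sides. Setting up the proportion:
VW / XY = WZ / YZ
44 / 11 = WZ / 8
WZ = 8 * 44 / 11 = 32.

32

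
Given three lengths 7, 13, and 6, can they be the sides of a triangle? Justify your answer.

The longest side is 13. The other two sides sum to 6 + 7 = 13.
Since 13 ≤ 13, the two shorter sides cannot reach around to close the triangle.

No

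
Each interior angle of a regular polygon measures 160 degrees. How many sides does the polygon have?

Exterior angle = 180 - 160 = 20. n = 360 / 20 = 18.

18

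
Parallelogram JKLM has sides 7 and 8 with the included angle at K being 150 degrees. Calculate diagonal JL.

Law of cosines: d^2 = 7^2 + 8^2 - 2(7)(8)cos(150°) = 56*sqrt(3) + 113, so d = sqrt(56*sqrt(3) + 113).

sqrt(56*sqrt(3) + 113)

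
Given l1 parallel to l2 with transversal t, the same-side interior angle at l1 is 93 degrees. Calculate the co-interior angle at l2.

Co-interior angles (same-side interior) formed by parallel lines and a transversal are supplementary (sum to 180 degrees).
The given angle is 93 degrees.
The co-interior angle = 180 - 93 = 87 degrees.

87 degrees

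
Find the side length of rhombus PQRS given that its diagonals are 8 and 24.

The diagonals of a rhombus bisect each other at right angles.
Half-diagonals: 8/2 = 4 and 24/2 = 12
side = sqrt(4^2 + 12^2)
side = sqrt(16 + 144)
side = sqrt(160) = 4*sqrt(10)

4*sqrt(10)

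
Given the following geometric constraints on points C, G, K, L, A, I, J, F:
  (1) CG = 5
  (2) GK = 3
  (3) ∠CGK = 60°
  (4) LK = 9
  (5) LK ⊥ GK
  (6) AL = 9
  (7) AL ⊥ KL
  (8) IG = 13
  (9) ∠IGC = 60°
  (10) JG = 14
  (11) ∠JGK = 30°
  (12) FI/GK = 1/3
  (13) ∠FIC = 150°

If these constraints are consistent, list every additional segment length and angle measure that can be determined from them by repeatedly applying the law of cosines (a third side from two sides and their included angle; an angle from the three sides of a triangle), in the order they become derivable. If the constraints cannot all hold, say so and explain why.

The constraints are consistent. Derivable facts, in order:
After 1 step:
- CI = √129
- CK = √19
- GL = 3·√10
- KA = 9·√2
- KJ ≈ 11.5
After 2 steps:
- CF ≈ 12.23
- ∠AKL = 45°
- ∠CIG = 22.41°
- ∠CKG = 83.41°
- ∠GCI = 97.59°
- ∠GCK = 36.59°
- ∠GJK = 7.49°
- ∠GKJ = 142.51°
- ∠GLK = 18.43°
- ∠KAL = 45°
- ∠KGL = 71.57°
After 3 steps:
- ∠CFI = 27.66°
- ∠FCI = 2.34°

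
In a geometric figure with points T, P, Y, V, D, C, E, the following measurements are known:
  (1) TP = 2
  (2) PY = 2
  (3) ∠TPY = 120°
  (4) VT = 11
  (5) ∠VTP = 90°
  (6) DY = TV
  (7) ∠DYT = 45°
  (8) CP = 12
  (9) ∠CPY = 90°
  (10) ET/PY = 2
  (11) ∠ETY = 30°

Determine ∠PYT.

Step 1: By the law of cosines on triangle YPT: YT² = 2² + 2² − 2·2·2·cos(120°) = 12, so YT = 2·√3.
Step 2: By the inverse law of cosines on triangle PYT: cos(∠PYT) = (2² + (2·√3)² − 2²) / (2·2·2·√3) = 12/13.86 = 0.866, so ∠PYT = 30°.

Therefore, the measure of angle ∠PYT = 30°.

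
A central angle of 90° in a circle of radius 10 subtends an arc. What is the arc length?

The full circumference is 2πr = 2π(10) = 20*pi.
The arc spans 90° out of 360°, which is a fraction of 1/4.
Arc length = 20*pi × 1/4 = 5*pi.

5*pi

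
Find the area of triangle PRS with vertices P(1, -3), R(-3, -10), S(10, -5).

Shoelace: Area = (1/2)|1(-10--5) + -3(-5--3) + 10(-3--10)| = (1/2)(71) = 71/2

71/2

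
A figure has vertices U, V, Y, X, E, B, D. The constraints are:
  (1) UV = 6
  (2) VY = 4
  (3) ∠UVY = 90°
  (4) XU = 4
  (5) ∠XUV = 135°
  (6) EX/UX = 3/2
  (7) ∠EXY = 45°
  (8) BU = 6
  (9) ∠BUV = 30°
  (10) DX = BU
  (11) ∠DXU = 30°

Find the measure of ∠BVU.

Step 1: By the law of cosines on triangle VUB: VB² = 6² + 6² − 2·6·6·cos(30°) = 9.65, so VB ≈ 3.11.
Step 2: By the inverse law of cosines on triangle BVU: cos(∠BVU) = (3.11² + 6² − 6²) / (2·3.11·6) = 9.65/37.27 = 0.2588, so ∠BVU = 75°.

Therefore, the measure of angle ∠BVU = 75°.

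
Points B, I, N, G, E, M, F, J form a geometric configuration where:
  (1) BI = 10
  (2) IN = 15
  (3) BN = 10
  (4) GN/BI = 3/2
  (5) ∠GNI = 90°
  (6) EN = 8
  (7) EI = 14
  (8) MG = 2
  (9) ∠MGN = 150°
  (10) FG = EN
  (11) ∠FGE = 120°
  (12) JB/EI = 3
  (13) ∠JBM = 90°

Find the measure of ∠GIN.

From the given relations: GN = 3/2·BI = 3/2·10 = 15.
Step 1: By the law of cosines on triangle ING: IG² = 15² + 15² − 2·15·15·cos(90°) = 450, so IG = 15·√2.
Step 2: By the inverse law of cosines on triangle GIN: cos(∠GIN) = ((15·√2)² + 15² − 15²) / (2·15·√2·15) = 450/636.4 = 0.7071, so ∠GIN = 45°.

Therefore, the measure of angle ∠GIN = 45°.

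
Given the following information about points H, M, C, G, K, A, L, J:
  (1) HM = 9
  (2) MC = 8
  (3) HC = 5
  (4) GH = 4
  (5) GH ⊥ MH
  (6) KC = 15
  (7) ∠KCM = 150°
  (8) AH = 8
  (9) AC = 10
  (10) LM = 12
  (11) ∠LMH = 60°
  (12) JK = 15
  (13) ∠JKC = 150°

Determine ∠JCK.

Step 1: By the law of cosines on triangle CKJ: CJ² = 15² + 15² − 2·15·15·cos(150°) = 839.71, so CJ ≈ 28.98.
Step 2: By the inverse law of cosines on triangle JCK: cos(∠JCK) = (28.98² + 15² − 15²) / (2·28.98·15) = 839.71/869.33 = 0.9659, so ∠JCK = 15°.

Therefore, the measure of angle ∠JCK = 15°.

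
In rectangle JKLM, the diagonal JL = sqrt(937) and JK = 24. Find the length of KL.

The diagonal of a rectangle forms a right triangle with the two sides.
Rearranging the Pythagorean theorem: missing side = sqrt(d^2 - known^2).
= sqrt(937 - 576) = sqrt(361) = 19.

19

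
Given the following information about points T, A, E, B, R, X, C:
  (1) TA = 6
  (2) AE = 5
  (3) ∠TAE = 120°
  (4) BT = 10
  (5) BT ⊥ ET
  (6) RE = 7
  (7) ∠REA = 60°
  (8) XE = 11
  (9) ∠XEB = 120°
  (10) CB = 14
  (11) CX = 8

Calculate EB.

Step 1: By the law of cosines on triangle EAT: ET² = 5² + 6² − 2·5·6·cos(120°) = 91, so ET = √91.
Step 2: By the law of cosines on triangle ETB: EB² = √91² + 10² − 2·√91·10·cos(90°) = 191, so EB = √191.

Therefore, the length of EB = √191.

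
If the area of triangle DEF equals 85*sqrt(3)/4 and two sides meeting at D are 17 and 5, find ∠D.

From the SAS area formula Area = (1/2)ab sin(C), rearranging gives sin(C) = 2*Area/(ab).
sin(C) = 2 * 85*sqrt(3)/4 / (85) = sqrt(3)/2.
Therefore C = arcsin(sqrt(3)/2) = 60°.
Since sin(180° - C) = sin(C), the obtuse angle 120° gives the same area, so C = 60° or C = 120°.

60° or 120°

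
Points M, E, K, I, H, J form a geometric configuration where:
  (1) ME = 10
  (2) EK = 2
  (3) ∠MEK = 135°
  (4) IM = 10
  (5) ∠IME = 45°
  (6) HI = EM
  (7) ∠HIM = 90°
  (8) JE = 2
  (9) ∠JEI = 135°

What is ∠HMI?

From the given relations: HI = EM = 10.
Step 1: By the law of cosines on triangle MIH: MH² = 10² + 10² − 2·10·10·cos(90°) = 200, so MH = 10·√2.
Step 2: By the inverse law of cosines on triangle HMI: cos(∠HMI) = ((10·√2)² + 10² − 10²) / (2·10·√2·10) = 200/282.84 = 0.7071, so ∠HMI = 45°.

Therefore, the measure of angle ∠HMI = 45°.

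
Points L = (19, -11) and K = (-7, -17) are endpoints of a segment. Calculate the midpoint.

The midpoint is the point halfway along the segment.
Move half the horizontal distance: 19 + (-7 - 19)/2 = 19 + -26/2 = 6
Move half the vertical distance: -11 + (-17 - -11)/2 = -11 + -6/2 = -14
Midpoint = (6, -14)

(6, -14)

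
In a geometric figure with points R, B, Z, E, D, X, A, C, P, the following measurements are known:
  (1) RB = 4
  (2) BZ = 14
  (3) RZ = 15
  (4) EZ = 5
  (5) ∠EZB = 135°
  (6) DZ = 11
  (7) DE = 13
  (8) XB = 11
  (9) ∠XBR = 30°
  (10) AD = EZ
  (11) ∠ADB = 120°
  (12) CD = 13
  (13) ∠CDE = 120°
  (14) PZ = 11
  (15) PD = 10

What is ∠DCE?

Step 1: By the law of cosines on triangle CDE: CE² = 13² + 13² − 2·13·13·cos(120°) = 507, so CE = 13·√3.
Step 2: By the inverse law of cosines on triangle DCE: cos(∠DCE) = (13² + (13·√3)² − 13²) / (2·13·13·√3) = 507/585.43 = 0.866, so ∠DCE = 30°.

Therefore, the measure of angle ∠DCE = 30°.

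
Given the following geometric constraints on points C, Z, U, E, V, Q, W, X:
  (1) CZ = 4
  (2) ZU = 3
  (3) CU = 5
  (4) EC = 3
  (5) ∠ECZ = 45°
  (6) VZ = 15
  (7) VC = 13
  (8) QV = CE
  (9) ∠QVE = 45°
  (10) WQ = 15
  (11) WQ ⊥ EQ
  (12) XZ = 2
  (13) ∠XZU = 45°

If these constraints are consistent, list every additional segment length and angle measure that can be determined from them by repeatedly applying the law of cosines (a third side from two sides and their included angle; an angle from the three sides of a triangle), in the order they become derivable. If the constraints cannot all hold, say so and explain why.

The constraints are consistent. Derivable facts, in order:
After 1 step:
- UX ≈ 2.12
- ZE ≈ 2.83
- ∠CUZ = 53.13°
- ∠CVZ = 14.25°
- ∠CZU = 90°
- ∠CZV = 53.13°
- ∠UCZ = 36.87°
- ∠VCZ = 112.62°
After 2 steps:
- ∠CEZ = 86.53°
- ∠CZE = 48.47°
- ∠UXZ = 93.27°
- ∠XUZ = 41.73°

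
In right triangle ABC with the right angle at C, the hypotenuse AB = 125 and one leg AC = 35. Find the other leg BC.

Rearranging the Pythagorean theorem to solve for the unknown leg:
leg^2 = hypotenuse^2 - known_leg^2 = 15625 - 1225 = 14400
leg = sqrt(14400) = 120.

120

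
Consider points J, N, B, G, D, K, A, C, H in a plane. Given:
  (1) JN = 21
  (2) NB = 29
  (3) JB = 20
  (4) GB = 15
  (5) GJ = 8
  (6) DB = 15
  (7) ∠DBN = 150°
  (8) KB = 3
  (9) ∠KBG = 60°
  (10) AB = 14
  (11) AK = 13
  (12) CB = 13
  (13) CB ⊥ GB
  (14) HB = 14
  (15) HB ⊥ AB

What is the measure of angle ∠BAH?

Step 1: By the law of cosines on triangle ABH: AH² = 14² + 14² − 2·14·14·cos(90°) = 392, so AH = 14·√2.
Step 2: By the inverse law of cosines on triangle BAH: cos(∠BAH) = (14² + (14·√2)² − 14²) / (2·14·14·√2) = 392/554.37 = 0.7071, so ∠BAH = 45°.

Therefore, the measure of angle ∠BAH = 45°.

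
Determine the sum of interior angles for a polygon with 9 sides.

The sum of interior angles of an n-sided polygon is (n - 2) * 180.
For n = 9: (9 - 2) * 180 = 7 * 180 = 1260 degrees.

1260 degrees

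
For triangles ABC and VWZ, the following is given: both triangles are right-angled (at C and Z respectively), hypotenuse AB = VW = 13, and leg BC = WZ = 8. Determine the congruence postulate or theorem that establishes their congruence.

The given information provides:
both triangles are right-angled (at C and Z respectively), hypotenuse AB = VW = 13, and leg BC = WZ = 8
This matches the HL congruence theorem.
The hypotenuse and one leg of two right triangles are equal (Hypotenuse-Leg).

HL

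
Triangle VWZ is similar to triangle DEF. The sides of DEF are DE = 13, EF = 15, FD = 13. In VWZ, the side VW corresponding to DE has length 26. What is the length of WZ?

k = 26/13 = 2. WZ = 2 * 15 = 30.

30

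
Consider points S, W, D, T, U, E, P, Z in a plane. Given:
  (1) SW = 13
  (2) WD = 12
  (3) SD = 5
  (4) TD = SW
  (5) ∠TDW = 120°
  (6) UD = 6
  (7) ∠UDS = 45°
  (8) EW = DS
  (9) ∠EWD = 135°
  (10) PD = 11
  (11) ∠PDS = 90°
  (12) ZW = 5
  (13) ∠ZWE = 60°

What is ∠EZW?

From the given relations: EW = DS = 5.
Step 1: By the law of cosines on triangle ZWE: ZE² = 5² + 5² − 2·5·5·cos(60°) = 25, so ZE = 5.
Step 2: By the inverse law of cosines on triangle EZW: cos(∠EZW) = (5² + 5² − 5²) / (2·5·5) = 25/50 = 0.5, so ∠EZW = 60°.

Therefore, the measure of angle ∠EZW = 60°.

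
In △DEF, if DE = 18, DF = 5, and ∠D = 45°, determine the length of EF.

When two sides and the included angle are known, the law of cosines gives the third side.
c^2 = a^2 + b^2 - 2ab cos(C) generalizes the Pythagorean theorem to non-right triangles.
Here: EF^2 = 324 + 25 - 180*(sqrt(2)/2) = 349 - 90*sqrt(2)
EF = sqrt(349 - 90*sqrt(2))

sqrt(349 - 90*sqrt(2))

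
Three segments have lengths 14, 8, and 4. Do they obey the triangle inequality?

The longest side is 14. The other two sides sum to 4 + 8 = 12.
Since 12 ≤ 14, the two shorter sides cannot reach around to close the triangle.

No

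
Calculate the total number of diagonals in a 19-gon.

Each of the 19 vertices connects to 16 non-adjacent vertices via diagonals.
Total connections = 19 × 16 = 304, but each diagonal is counted twice.
Number of diagonals = 304 / 2 = 152.

152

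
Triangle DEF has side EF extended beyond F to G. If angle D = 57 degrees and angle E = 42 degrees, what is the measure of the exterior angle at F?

By the exterior angle theorem, an exterior angle of a triangle equals the sum of the two remote interior angles.
Exterior angle = angle D + angle E
Exterior angle = 57 + 42 = 99 degrees

99 degrees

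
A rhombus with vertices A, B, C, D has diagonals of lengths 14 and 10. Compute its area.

Area of a rhombus = (d1 * d2) / 2
Area = (14 * 10) / 2
Area = 140 / 2
Area = 70

70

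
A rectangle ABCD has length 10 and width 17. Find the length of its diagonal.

d = sqrt(10^2 + 17^2) = sqrt(389)

sqrt(389)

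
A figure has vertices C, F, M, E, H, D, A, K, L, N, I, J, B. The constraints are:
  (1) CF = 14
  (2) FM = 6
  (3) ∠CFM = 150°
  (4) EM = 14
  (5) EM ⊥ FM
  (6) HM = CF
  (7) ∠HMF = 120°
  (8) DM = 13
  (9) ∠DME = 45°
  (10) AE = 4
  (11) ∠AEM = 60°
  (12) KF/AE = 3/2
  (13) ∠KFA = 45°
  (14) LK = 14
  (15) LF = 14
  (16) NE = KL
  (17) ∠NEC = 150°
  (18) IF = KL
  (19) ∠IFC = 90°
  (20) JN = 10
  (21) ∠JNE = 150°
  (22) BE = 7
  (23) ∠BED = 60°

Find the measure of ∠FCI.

From the given relations: IF = KL = 14.
Step 1: By the law of cosines on triangle CFI: CI² = 14² + 14² − 2·14·14·cos(90°) = 392, so CI = 14·√2.
Step 2: By the inverse law of cosines on triangle FCI: cos(∠FCI) = (14² + (14·√2)² − 14²) / (2·14·14·√2) = 392/554.37 = 0.7071, so ∠FCI = 45°.

Therefore, the measure of angle ∠FCI = 45°.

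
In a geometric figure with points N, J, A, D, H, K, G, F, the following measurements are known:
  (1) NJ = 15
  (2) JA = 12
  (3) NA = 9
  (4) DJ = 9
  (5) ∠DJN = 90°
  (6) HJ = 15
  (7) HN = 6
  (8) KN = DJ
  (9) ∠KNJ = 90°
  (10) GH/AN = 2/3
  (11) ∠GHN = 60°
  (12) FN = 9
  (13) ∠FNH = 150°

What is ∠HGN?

From the given relations: GH = 2/3·AN = 2/3·9 = 6.
Step 1: By the law of cosines on triangle GHN: GN² = 6² + 6² − 2·6·6·cos(60°) = 36, so GN = 6.
Step 2: By the inverse law of cosines on triangle HGN: cos(∠HGN) = (6² + 6² − 6²) / (2·6·6) = 36/72 = 0.5, so ∠HGN = 60°.

Therefore, the measure of angle ∠HGN = 60°.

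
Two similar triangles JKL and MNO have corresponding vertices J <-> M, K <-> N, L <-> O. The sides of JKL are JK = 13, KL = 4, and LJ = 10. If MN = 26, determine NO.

k = 26/13 = 2. NO = 2 * 4 = 8.

8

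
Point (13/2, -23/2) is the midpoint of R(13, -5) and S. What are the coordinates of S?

Using the midpoint formula: M = ((x1 + x2)/2, (y1 + y2)/2)
We know M = (13/2, -23/2) and R = (13, -5)
For x: 13/2 = (13 + x2)/2, so x2 = 2*13/2 - 13 = 0
For y: -23/2 = (-5 + y2)/2, so y2 = 2*-23/2 - -5 = -18
S = (0, -18)

(0, -18)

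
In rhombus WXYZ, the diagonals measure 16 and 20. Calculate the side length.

The diagonals of a rhombus bisect each other at right angles.
Half-diagonals: 16/2 = 8 and 20/2 = 10
side = sqrt(8^2 + 10^2)
side = sqrt(64 + 100)
side = sqrt(164) = 2*sqrt(41)

2*sqrt(41)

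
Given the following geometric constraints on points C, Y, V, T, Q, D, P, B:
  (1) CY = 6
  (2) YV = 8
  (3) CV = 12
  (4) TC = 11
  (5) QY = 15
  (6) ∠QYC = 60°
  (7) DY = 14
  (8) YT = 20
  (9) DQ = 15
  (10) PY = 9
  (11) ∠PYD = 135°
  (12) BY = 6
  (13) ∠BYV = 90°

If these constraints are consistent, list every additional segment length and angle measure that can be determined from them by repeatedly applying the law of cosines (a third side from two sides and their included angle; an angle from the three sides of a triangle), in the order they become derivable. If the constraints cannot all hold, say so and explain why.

These constraints are not satisfiable: by the triangle inequality in triangle CYT, (1) CY = 6 and (4) TC = 11 force YT ≤ 6 + 11 = 17, but (8) says YT = 20. No planar figure meets all of them, so nothing further can be derived.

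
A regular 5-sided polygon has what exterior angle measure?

Each exterior angle of a regular n-gon is 360 / n.
For n = 5: 360 / 5 = 72 degrees.

72 degrees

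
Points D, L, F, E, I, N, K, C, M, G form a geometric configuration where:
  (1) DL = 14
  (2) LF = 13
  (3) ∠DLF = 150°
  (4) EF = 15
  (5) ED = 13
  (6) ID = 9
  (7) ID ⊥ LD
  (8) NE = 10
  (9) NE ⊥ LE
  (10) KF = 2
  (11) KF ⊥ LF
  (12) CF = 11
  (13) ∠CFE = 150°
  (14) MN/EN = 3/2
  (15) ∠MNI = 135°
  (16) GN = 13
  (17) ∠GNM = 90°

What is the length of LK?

Step 1: By the law of cosines on triangle LFK: LK² = 13² + 2² − 2·13·2·cos(90°) = 173, so LK = √173.

Therefore, the length of LK = √173.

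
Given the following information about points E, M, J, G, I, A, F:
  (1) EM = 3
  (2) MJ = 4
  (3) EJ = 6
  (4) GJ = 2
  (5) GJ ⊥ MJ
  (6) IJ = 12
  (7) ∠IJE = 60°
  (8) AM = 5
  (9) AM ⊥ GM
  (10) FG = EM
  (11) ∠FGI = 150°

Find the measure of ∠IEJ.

Step 1: By the law of cosines on triangle EJI: EI² = 6² + 12² − 2·6·12·cos(60°) = 108, so EI = 6·√3.
Step 2: By the inverse law of cosines on triangle IEJ: cos(∠IEJ) = ((6·√3)² + 6² − 12²) / (2·6·√3·6) = 0/124.71 = 0, so ∠IEJ = 90°.

Therefore, the measure of angle ∠IEJ = 90°.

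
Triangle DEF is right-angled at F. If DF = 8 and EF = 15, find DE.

By the Pythagorean theorem: DE^2 = DF^2 + EF^2
DE^2 = 8^2 + 15^2 = 64 + 225 = 289
DE = sqrt(289) = 17

17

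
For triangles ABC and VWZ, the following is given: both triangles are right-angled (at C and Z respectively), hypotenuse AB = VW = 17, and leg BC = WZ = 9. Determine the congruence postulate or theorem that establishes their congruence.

The given information provides:
both triangles are right-angled (at C and Z respectively), hypotenuse AB = VW = 17, and leg BC = WZ = 9
This matches the HL congruence theorem.
The hypotenuse and one leg of two right triangles are equal (Hypotenuse-Leg).

HL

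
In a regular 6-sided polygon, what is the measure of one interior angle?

Each interior angle of a regular n-gon is (n - 2) * 180 / n.
For n = 6: (6 - 2) * 180 / 6 = 720/6 = 120 degrees.

120 degrees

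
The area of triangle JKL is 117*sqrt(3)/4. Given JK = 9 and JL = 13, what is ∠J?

From the SAS area formula Area = (1/2)ab sin(C), rearranging gives sin(C) = 2*Area/(ab).
sin(C) = 2 * 117*sqrt(3)/4 / (117) = sqrt(3)/2.
Therefore C = arcsin(sqrt(3)/2) = 60°.
Since sin(180° - C) = sin(C), the obtuse angle 120° gives the same area, so C = 60° or C = 120°.

60° or 120°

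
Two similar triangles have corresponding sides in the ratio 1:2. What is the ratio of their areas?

Area scales with the square of linear dimensions. If every length is multiplied by 1/2, then the area is multiplied by (1/2)^2 = 1/4.
The area ratio is 1:4.

1:4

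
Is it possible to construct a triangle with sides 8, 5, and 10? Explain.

Sort the sides: 5, 8, 10.
It suffices to check that the sum of the two smallest exceeds the largest:
5 + 8 = 13 > 10. ✓
Yes, a valid triangle can be formed.

Yes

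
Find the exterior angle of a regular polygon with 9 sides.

Each exterior angle of a regular n-gon is 360 / n.
For n = 9: 360 / 9 = 40 degrees.

40 degrees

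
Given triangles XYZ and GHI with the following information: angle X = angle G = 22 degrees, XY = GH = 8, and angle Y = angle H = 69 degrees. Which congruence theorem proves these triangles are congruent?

Consider the given information: angle X = angle G = 22 degrees, XY = GH = 8, and angle Y = angle H = 69 degrees
This is not SSS or SAS: SSS requires all three pairs of sides, but we don't have that. SAS requires two sides and the included angle between them.
The correct criterion is ASA. Two pairs of corresponding angles and the included side are equal (Angle-Side-Angle).

ASA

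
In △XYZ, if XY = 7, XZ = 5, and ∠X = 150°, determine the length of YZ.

Law of cosines: YZ^2 = 7^2 + 5^2 - 2(7)(5)cos(150°) = 35*sqrt(3) + 74, so YZ = sqrt(35*sqrt(3) + 74).

sqrt(35*sqrt(3) + 74)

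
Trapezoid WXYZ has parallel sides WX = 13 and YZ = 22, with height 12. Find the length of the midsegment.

midsegment = (13 + 22) / 2 = 35 / 2 = 35/2

35/2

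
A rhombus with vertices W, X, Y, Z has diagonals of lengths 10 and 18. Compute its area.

Area of a rhombus = (d1 * d2) / 2
Area = (10 * 18) / 2
Area = 180 / 2
Area = 90

90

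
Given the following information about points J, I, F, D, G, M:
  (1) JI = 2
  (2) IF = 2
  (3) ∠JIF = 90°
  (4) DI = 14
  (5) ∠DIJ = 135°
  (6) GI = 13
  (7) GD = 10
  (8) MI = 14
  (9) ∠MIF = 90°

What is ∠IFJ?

Step 1: By the law of cosines on triangle FIJ: FJ² = 2² + 2² − 2·2·2·cos(90°) = 8, so FJ = 2·√2.
Step 2: By the inverse law of cosines on triangle IFJ: cos(∠IFJ) = (2² + (2·√2)² − 2²) / (2·2·2·√2) = 8/11.31 = 0.7071, so ∠IFJ = 45°.

Therefore, the measure of angle ∠IFJ = 45°.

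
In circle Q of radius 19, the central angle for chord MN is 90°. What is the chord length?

Chord = 2(19) sin(45°) = 19*sqrt(2)

19*sqrt(2)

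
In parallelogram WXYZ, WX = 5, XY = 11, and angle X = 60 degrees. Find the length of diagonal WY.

Law of cosines: d^2 = 5^2 + 11^2 - 2(5)(11)cos(60°) = 91, so d = sqrt(91).

sqrt(91)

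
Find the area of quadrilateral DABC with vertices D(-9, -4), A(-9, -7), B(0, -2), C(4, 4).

Shoelace: sum of cross terms = 73, Area = (1/2)|73| = 73/2

73/2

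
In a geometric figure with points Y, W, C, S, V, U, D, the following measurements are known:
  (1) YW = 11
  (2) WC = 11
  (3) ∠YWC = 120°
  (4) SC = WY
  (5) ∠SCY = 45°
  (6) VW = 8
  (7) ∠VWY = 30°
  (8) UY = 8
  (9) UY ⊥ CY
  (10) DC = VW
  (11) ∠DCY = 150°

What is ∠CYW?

Step 1: By the law of cosines on triangle YWC: YC² = 11² + 11² − 2·11·11·cos(120°) = 363, so YC = 11·√3.
Step 2: By the inverse law of cosines on triangle CYW: cos(∠CYW) = ((11·√3)² + 11² − 11²) / (2·11·√3·11) = 363/419.16 = 0.866, so ∠CYW = 30°.

Therefore, the measure of angle ∠CYW = 30°.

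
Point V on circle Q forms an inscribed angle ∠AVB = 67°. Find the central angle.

The inscribed angle theorem states that a central angle is always twice any inscribed angle that subtends the same arc.
Since the inscribed angle is 67°, the central angle = 2 × 67° = 134°.

134°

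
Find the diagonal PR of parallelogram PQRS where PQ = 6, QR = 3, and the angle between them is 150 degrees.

Using the law of cosines:
d^2 = 6^2 + 3^2 - 2(6)(3)cos(150 degrees)
d^2 = 36 + 9 - 36*-sqrt(3)/2
d^2 = 18*sqrt(3) + 45
d = 3*sqrt(2*sqrt(3) + 5)

3*sqrt(2*sqrt(3) + 5)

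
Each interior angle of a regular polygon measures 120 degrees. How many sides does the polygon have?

Each interior angle of a regular n-gon is (n - 2) * 180 / n.
Setting this equal to 120:
(n - 2) * 180 / n = 120
Each exterior angle = 180 - 120 = 60 degrees.
Since exterior angles sum to 360: n = 360 / 60 = 6.

6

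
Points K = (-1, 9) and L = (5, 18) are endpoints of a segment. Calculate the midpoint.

The midpoint is the average of the coordinates:
x: (-1 + 5)/2 = 2
y: (9 + 18)/2 = 27/2
Midpoint = (2, 27/2)

(2, 27/2)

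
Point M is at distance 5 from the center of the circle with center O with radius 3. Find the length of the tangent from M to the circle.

Let T be the point of tangency. Then OT ⊥ MT (radius ⊥ tangent).
In right triangle OTM: OM² = OT² + MT²
5² = 3² + MT²
MT² = 16, MT = 4

4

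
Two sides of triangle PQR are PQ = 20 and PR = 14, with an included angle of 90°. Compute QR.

By the law of cosines: QR^2 = PQ^2 + PR^2 - 2*PQ*PR*cos(P)
QR^2 = 20^2 + 14^2 - 2*20*14*cos(90°)
QR^2 = 400 + 196 - 560*(0)
QR^2 = 596
QR = 2*sqrt(149)

2*sqrt(149)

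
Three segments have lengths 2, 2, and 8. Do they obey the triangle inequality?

Check the triangle inequality: 2 + 2 = 4 ≤ 8.
Since the sum of two sides does not exceed the third, no triangle can be formed.

No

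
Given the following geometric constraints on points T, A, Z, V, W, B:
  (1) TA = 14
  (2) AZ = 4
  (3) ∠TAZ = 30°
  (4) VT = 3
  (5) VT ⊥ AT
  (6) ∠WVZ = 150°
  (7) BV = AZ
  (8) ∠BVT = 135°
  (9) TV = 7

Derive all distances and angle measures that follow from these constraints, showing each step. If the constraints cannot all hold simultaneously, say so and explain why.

These constraints are not satisfiable: (4) VT = 3 and (9) TV = 7 assign two different lengths to the same segment. No planar figure meets all of them, so nothing further can be derived.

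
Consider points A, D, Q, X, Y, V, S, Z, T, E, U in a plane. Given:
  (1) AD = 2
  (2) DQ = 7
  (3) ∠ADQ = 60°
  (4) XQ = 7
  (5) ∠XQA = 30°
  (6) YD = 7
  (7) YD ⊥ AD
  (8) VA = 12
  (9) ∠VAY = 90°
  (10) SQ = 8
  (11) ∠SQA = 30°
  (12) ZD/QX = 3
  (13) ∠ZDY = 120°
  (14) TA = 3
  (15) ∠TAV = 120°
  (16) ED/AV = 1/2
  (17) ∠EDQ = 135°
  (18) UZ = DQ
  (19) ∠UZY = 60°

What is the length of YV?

Step 1: By the law of cosines on triangle ADY: AY² = 2² + 7² − 2·2·7·cos(90°) = 53, so AY = √53.
Step 2: By the law of cosines on triangle YAV: YV² = √53² + 12² − 2·√53·12·cos(90°) = 197, so YV = √197.

Therefore, the length of YV = √197.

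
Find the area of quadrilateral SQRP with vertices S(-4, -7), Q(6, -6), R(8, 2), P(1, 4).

Using the Shoelace formula for a quadrilateral (vertices in order):
Area = (1/2)|sum of (x_i * y_(i+1) - x_(i+1) * y_i)|
Terms: (-4*-6 - 6*-7) = 66, (6*2 - 8*-6) = 60, (8*4 - 1*2) = 30, (1*-7 - -4*4) = 9
Sum = 165
Area = (1/2)(165) = 165/2

165/2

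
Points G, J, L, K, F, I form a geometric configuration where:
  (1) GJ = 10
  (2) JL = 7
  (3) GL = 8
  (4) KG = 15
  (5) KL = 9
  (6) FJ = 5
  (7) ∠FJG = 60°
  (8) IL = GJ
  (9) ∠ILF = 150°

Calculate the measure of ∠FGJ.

Step 1: By the law of cosines on triangle GJF: GF² = 10² + 5² − 2·10·5·cos(60°) = 75, so GF = 5·√3.
Step 2: By the inverse law of cosines on triangle FGJ: cos(∠FGJ) = ((5·√3)² + 10² − 5²) / (2·5·√3·10) = 150/173.21 = 0.866, so ∠FGJ = 30°.

Therefore, the measure of angle ∠FGJ = 30°.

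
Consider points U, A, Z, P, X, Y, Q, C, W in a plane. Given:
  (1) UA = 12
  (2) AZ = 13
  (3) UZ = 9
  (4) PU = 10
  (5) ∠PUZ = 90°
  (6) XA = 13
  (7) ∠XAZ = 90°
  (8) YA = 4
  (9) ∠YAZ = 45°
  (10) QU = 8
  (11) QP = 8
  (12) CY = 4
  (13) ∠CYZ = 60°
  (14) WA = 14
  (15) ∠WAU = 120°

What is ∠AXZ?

Step 1: By the law of cosines on triangle XAZ: XZ² = 13² + 13² − 2·13·13·cos(90°) = 338, so XZ = 13·√2.
Step 2: By the inverse law of cosines on triangle AXZ: cos(∠AXZ) = (13² + (13·√2)² − 13²) / (2·13·13·√2) = 338/478 = 0.7071, so ∠AXZ = 45°.

Therefore, the measure of angle ∠AXZ = 45°.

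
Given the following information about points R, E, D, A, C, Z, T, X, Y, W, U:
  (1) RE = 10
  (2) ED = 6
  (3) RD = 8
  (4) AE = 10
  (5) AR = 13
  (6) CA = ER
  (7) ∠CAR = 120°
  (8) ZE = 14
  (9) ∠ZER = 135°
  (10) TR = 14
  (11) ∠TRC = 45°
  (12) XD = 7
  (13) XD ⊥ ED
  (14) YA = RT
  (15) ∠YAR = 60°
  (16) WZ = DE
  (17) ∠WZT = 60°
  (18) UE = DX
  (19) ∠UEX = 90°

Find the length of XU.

From the given relations: UE = DX = 7.
Step 1: By the law of cosines on triangle EDX: EX² = 6² + 7² − 2·6·7·cos(90°) = 85, so EX = √85.
Step 2: By the law of cosines on triangle XEU: XU² = √85² + 7² − 2·√85·7·cos(90°) = 134, so XU = √134.

Therefore, the length of XU = √134.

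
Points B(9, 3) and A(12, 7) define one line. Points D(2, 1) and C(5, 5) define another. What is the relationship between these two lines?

Slope of line 1: m1 = (7 - 3)/(12 - 9) = 4/3 = 4/3
Slope of line 2: m2 = (5 - 1)/(5 - 2) = 4/3 = 4/3
Two lines are parallel if and only if they have equal slopes (or both are vertical).
Here m1 = m2 = 4/3, confirming the lines are parallel.

Parallel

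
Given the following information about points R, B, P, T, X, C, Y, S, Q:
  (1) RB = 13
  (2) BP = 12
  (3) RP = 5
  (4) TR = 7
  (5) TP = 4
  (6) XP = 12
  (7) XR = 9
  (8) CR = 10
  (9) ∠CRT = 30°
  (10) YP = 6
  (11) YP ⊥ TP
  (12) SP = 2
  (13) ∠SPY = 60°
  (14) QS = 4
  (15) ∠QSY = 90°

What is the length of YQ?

Step 1: By the law of cosines on triangle SPY: SY² = 2² + 6² − 2·2·6·cos(60°) = 28, so SY = 2·√7.
Step 2: By the law of cosines on triangle YSQ: YQ² = (2·√7)² + 4² − 2·2·√7·4·cos(90°) = 44, so YQ = 2·√11.

Therefore, the length of YQ = 2·√11.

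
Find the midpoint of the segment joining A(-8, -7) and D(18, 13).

The midpoint is the point halfway along the segment.
Move half the horizontal distance: -8 + (18 - -8)/2 = -8 + 26/2 = 5
Move half the vertical distance: -7 + (13 - -7)/2 = -7 + 20/2 = 3
Midpoint = (5, 3)

(5, 3)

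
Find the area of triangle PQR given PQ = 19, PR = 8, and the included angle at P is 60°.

Area = (1/2) * PQ * PR * sin(P)
Area = (1/2) * 19 * 8 * sin(60°)
Area = (1/2) * 19 * 8 * sqrt(3)/2
Area = 38*sqrt(3)

38*sqrt(3)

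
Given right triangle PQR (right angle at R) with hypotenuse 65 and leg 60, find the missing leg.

Rearranging the Pythagorean theorem to solve for the unknown leg:
leg^2 = hypotenuse^2 - known_leg^2 = 4225 - 3600 = 625
leg = sqrt(625) = 25.

25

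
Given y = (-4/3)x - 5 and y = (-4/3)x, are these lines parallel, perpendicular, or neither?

Slope of line 1: m1 = -4/3
Slope of line 2: m2 = -4/3
m1 = m2, so the lines are parallel.

Parallel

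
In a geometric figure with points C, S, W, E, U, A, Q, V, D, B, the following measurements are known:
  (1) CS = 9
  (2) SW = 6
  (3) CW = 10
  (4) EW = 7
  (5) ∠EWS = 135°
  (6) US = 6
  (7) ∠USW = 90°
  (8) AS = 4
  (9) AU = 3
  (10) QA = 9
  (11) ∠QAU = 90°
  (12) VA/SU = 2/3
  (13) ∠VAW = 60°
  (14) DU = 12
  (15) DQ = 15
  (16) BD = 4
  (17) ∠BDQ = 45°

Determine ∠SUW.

Step 1: By the law of cosines on triangle USW: UW² = 6² + 6² − 2·6·6·cos(90°) = 72, so UW = 6·√2.
Step 2: By the inverse law of cosines on triangle SUW: cos(∠SUW) = (6² + (6·√2)² − 6²) / (2·6·6·√2) = 72/101.82 = 0.7071, so ∠SUW = 45°.

Therefore, the measure of angle ∠SUW = 45°.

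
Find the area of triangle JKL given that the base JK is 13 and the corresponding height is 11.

A triangle's area is half the area of a rectangle with the same base and height.
Area = (1/2) * 13 * 11 = 143/2.

143/2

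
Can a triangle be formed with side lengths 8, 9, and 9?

Check all three triangle inequalities:
8 + 9 = 17 > 9 ✓
8 + 9 = 17 > 9 ✓
9 + 9 = 18 > 8 ✓
All conditions hold, so these sides form a valid triangle.

Yes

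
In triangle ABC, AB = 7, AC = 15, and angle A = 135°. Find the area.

Area = (1/2) * AB * AC * sin(A)
Area = (1/2) * 7 * 15 * sin(135°)
Area = (1/2) * 7 * 15 * sqrt(2)/2
Area = 105*sqrt(2)/4

105*sqrt(2)/4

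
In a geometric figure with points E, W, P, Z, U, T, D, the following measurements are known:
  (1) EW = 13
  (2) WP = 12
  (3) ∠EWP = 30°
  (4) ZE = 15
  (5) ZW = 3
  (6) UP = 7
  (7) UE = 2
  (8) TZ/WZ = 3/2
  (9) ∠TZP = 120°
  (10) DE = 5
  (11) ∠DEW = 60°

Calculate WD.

Step 1: By the law of cosines on triangle WED: WD² = 13² + 5² − 2·13·5·cos(60°) = 129, so WD = √129.

Therefore, the length of WD = √129.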